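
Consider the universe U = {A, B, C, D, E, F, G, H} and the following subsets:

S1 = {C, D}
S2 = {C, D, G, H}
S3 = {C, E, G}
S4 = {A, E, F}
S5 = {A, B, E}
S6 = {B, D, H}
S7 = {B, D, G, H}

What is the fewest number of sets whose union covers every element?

3

S1, S4, S7 together cover {A, B, C, D, E, F, G, H} — every element.
No 2 of the 7 sets cover everything (all 21 pairs fall short), so 3 is minimum.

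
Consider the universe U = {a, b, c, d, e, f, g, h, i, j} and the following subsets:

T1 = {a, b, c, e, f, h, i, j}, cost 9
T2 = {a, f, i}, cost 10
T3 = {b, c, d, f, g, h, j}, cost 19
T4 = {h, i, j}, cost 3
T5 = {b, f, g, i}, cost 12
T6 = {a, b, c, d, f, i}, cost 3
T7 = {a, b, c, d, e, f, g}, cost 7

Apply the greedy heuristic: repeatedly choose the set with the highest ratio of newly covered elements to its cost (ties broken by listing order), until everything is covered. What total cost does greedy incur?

Pick 1: T6 adds 6 new (a, b, c, d, f, i) at cost 3 (ratio 6/3).
Pick 2: T4 adds 2 new (h, j) at cost 3 (ratio 2/3).
Pick 3: T7 adds 2 new (e, g) at cost 7 (ratio 2/7).
Greedy total cost: 3 + 3 + 7 = 13. (The true optimum is 10, so greedy overshoots here.)

13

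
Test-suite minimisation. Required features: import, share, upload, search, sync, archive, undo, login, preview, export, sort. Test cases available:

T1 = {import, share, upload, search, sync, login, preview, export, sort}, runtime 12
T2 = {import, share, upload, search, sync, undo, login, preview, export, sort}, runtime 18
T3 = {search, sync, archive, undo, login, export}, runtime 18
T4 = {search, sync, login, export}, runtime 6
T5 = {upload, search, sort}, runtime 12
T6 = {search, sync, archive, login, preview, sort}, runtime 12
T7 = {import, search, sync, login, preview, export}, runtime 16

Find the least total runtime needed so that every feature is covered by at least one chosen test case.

30

T1, T3 cover every feature at runtime 12 + 18 = 30.
Any cover uses at least 2 test cases; among all covering selections none totals below 30.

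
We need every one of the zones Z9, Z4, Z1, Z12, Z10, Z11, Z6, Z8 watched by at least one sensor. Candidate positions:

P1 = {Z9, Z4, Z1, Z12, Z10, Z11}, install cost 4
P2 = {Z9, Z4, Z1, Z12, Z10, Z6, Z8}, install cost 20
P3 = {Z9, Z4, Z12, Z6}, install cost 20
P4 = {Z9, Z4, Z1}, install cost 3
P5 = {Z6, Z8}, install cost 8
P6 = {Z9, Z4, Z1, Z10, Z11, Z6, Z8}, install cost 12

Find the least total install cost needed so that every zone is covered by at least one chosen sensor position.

12

P1, P5 cover every zone at install cost 4 + 8 = 12.
Any cover uses at least 2 sensor positions; among all covering selections none totals below 12.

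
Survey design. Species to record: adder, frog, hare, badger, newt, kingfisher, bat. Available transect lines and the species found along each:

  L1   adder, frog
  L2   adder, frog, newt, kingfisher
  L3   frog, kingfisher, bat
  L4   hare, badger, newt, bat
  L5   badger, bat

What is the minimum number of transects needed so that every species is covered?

L2, L4 together cover {adder, frog, hare, badger, newt, kingfisher, bat} — every species.
No single transect contains all 7 species, so 2 is optimal.

2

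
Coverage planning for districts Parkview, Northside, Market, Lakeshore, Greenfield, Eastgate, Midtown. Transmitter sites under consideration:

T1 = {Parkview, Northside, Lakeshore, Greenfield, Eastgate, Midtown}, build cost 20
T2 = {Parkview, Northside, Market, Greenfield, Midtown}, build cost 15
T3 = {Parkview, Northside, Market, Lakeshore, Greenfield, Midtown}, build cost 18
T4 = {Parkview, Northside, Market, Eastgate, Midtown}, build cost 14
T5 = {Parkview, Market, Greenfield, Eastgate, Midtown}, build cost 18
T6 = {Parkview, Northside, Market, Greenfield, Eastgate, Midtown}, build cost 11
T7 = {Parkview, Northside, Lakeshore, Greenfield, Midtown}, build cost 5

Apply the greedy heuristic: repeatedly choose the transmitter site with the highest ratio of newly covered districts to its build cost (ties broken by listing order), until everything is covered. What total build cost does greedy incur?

Pick 1: T7 adds 5 new (Parkview, Northside, Lakeshore, Greenfield, Midtown) at build cost 5 (ratio 5/5).
Pick 2: T6 adds 2 new (Market, Eastgate) at build cost 11 (ratio 2/11).
Greedy total build cost: 5 + 11 = 16.

16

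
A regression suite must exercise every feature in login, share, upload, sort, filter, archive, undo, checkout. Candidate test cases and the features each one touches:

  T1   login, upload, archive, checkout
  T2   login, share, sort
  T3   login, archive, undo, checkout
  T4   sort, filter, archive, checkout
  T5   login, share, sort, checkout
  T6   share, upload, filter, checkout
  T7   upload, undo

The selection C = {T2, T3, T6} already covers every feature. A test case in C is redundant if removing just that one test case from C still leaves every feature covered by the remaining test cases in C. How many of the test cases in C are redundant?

Drop T2: sort uncovered — not redundant.
Drop T3: archive, undo uncovered — not redundant.
Drop T6: upload, filter uncovered — not redundant.
None of the test cases in C is redundant.

0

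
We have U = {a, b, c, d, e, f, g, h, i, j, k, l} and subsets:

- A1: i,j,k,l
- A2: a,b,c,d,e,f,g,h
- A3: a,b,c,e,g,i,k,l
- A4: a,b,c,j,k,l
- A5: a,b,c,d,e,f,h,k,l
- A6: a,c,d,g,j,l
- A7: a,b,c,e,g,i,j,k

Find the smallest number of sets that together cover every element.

A1, A2 together cover {a, b, c, d, e, f, g, h, i, j, k, l} — every element.
No single set contains all 12 elements, so 2 is optimal.

2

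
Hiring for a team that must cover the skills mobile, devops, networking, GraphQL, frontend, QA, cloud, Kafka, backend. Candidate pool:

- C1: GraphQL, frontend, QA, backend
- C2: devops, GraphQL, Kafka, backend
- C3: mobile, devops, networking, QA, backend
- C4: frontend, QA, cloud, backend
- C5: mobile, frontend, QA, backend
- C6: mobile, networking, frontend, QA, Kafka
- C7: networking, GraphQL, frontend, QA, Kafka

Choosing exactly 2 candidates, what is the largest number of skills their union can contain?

Choosing C2, C6 covers {mobile, devops, networking, GraphQL, frontend, QA, Kafka, backend} — 8 skills.
No choice of 2 candidates does better; here cloud is left uncovered.

8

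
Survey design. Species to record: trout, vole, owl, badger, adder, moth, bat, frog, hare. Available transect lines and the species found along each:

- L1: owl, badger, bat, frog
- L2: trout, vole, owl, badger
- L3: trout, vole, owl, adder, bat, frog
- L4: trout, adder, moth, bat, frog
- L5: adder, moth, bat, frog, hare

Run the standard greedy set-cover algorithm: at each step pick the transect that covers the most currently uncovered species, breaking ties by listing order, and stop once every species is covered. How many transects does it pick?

3

Pick 1: L3 covers 6 new species (trout, vole, owl, adder, bat, frog).
Pick 2: L5 covers 2 new species (moth, hare).
Pick 3: L1 covers 1 new species (badger).
Greedy uses 3 transects. (The true minimum is 2.)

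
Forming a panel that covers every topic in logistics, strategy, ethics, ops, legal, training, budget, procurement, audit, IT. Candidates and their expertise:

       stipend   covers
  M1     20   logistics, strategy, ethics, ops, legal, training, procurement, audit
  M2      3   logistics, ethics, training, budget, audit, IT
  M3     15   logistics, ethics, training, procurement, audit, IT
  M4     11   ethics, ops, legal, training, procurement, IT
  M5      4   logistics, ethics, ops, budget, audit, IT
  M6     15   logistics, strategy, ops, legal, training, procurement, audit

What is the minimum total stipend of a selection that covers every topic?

18

M2, M6 cover every topic at stipend 3 + 15 = 18.
Any cover uses at least 2 members; among all covering selections none totals below 18.
Greedy by coverage-per-stipend would pick M2, M4, M6 for 29 — worse than the optimum 18.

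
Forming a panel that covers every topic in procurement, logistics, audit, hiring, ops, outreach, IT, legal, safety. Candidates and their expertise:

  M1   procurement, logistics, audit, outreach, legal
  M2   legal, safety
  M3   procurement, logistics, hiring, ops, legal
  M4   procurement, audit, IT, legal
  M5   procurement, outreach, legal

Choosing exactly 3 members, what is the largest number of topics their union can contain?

8

Choosing M1, M2, M3 covers {procurement, logistics, audit, hiring, ops, outreach, legal, safety} — 8 topics.
No choice of 3 members does better; here IT is left uncovered.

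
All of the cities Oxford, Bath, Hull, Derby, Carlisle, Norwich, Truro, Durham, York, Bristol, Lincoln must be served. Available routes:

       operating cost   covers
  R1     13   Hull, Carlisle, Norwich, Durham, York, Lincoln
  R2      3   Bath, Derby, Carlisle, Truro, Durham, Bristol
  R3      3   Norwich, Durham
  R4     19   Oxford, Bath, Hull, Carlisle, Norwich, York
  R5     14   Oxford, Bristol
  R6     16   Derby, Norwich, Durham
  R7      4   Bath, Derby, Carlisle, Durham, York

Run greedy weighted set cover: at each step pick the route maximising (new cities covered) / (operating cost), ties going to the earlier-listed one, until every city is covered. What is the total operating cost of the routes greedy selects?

Pick 1: R2 adds 6 new (Bath, Derby, Carlisle, Truro, Durham, Bristol) at operating cost 3 (ratio 6/3).
Pick 2: R3 adds 1 new (Norwich) at operating cost 3 (ratio 1/3).
Pick 3: R7 adds 1 new (York) at operating cost 4 (ratio 1/4).
Pick 4: R1 adds 2 new (Hull, Lincoln) at operating cost 13 (ratio 2/13).
Pick 5: R5 adds 1 new (Oxford) at operating cost 14 (ratio 1/14).
Greedy total operating cost: 3 + 3 + 4 + 13 + 14 = 37. (The true optimum is 30, so greedy overshoots here.)

37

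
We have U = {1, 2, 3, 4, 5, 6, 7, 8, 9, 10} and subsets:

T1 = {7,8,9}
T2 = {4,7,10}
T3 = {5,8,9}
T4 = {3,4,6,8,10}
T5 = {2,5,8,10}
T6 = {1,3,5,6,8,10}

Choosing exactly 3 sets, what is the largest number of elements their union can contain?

9

Choosing T1, T2, T6 covers {1, 3, 4, 5, 6, 7, 8, 9, 10} — 9 elements.
No choice of 3 sets does better; here 2 is left uncovered.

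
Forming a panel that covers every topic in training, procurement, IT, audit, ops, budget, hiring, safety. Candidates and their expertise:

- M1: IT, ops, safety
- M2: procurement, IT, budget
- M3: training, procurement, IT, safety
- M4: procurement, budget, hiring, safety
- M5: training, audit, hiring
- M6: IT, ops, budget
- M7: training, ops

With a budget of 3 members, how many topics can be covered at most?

8

Choosing M1, M2, M5 covers {training, procurement, IT, audit, ops, budget, hiring, safety} — 8 topics.
That is all 8 topics.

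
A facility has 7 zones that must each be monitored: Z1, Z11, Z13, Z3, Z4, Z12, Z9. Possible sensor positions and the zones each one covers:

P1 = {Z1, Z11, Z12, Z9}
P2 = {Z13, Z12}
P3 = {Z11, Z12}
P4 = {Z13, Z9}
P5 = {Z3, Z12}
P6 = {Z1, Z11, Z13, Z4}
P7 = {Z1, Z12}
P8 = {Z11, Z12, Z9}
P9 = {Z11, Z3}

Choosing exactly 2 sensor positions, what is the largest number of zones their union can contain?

Choosing P1, P6 covers {Z1, Z11, Z13, Z4, Z12, Z9} — 6 zones.
No choice of 2 sensor positions does better; here Z3 is left uncovered.

6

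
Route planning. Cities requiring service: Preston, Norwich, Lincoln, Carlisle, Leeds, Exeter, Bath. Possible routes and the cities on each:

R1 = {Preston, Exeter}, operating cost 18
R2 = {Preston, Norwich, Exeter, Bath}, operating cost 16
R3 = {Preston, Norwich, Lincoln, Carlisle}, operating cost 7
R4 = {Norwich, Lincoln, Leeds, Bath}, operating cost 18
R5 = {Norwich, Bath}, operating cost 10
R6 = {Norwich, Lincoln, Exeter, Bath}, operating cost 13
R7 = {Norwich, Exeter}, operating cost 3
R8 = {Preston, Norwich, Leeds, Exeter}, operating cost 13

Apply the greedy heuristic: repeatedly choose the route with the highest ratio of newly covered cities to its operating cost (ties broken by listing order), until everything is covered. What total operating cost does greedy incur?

Pick 1: R7 adds 2 new (Norwich, Exeter) at operating cost 3 (ratio 2/3).
Pick 2: R3 adds 3 new (Preston, Lincoln, Carlisle) at operating cost 7 (ratio 3/7).
Pick 3: R4 adds 2 new (Leeds, Bath) at operating cost 18 (ratio 2/18).
Greedy total operating cost: 3 + 7 + 18 = 28.

28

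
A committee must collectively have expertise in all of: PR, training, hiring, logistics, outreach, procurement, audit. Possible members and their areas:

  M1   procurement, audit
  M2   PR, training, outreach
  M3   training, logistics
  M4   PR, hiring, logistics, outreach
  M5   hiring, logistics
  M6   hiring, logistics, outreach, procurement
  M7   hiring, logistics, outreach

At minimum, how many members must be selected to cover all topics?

M1, M2, M4 together cover {PR, training, hiring, logistics, outreach, procurement, audit} — every topic.
No 2 of the 7 members cover everything (all 21 pairs fall short), so 3 is minimum.

3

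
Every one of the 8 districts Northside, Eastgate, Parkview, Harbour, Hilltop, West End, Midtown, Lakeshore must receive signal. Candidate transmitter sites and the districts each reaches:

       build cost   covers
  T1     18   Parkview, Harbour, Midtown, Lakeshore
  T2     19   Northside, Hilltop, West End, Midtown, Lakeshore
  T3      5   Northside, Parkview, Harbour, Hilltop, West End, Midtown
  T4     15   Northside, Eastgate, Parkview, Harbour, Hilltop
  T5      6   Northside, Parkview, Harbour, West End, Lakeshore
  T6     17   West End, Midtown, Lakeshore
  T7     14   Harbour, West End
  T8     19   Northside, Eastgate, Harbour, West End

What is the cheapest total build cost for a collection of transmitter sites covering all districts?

26

T3, T4, T5 cover every district at build cost 5 + 15 + 6 = 26.
Any cover uses at least 2 transmitter sites; among all covering selections none totals below 26.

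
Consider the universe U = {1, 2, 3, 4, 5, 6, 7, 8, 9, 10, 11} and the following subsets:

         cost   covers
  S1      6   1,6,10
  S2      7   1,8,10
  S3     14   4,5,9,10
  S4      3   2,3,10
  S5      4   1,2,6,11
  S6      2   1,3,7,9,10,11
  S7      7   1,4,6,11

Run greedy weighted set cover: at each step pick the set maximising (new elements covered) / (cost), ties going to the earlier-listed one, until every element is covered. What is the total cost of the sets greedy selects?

Pick 1: S6 adds 6 new (1, 3, 7, 9, 10, 11) at cost 2 (ratio 6/2).
Pick 2: S5 adds 2 new (2, 6) at cost 4 (ratio 2/4).
Pick 3: S2 adds 1 new (8) at cost 7 (ratio 1/7).
Pick 4: S3 adds 2 new (4, 5) at cost 14 (ratio 2/14).
Greedy total cost: 2 + 4 + 7 + 14 = 27.

27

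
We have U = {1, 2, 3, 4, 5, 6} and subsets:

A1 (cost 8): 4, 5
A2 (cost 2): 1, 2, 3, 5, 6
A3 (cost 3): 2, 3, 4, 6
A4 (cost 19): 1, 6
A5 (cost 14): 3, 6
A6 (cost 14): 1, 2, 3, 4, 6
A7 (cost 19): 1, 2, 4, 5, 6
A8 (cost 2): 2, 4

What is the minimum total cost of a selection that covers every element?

4

A2, A8 cover every element at cost 2 + 2 = 4.
Any cover uses at least 2 sets; among all covering selections none totals below 4.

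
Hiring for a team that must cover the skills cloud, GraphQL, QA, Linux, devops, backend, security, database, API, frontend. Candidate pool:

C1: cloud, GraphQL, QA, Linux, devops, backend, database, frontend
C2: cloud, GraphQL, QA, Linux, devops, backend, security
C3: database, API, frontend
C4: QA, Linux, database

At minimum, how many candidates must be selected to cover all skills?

C2, C3 together cover {cloud, GraphQL, QA, Linux, devops, backend, security, database, API, frontend} — every skill.
No single candidate contains all 10 skills, so 2 is optimal.
Greedy (largest uncovered first) would take C1, C2, C3 — 3 candidates — but 2 suffice.

2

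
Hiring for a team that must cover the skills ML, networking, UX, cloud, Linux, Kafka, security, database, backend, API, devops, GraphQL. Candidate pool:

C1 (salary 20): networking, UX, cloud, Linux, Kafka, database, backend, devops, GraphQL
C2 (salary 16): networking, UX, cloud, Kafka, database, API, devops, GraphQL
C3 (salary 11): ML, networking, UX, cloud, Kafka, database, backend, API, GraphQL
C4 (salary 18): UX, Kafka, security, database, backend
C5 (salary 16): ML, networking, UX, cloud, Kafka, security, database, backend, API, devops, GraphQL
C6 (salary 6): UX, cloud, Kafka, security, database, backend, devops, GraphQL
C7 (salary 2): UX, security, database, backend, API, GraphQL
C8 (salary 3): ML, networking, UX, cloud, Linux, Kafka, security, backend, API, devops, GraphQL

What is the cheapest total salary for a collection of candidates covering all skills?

C7, C8 cover every skill at salary 2 + 3 = 5.
Any cover uses at least 2 candidates; among all covering selections none totals below 5.

5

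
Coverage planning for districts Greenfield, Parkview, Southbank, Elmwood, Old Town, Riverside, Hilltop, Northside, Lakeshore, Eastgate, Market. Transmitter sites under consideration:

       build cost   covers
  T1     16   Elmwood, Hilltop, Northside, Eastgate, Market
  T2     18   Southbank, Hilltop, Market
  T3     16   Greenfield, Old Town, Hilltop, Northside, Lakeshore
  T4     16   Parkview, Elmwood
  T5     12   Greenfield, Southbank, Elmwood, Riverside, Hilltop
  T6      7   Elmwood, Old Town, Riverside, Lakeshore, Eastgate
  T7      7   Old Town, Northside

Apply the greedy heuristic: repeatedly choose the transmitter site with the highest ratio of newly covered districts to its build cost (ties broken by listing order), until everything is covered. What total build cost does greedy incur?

58

Pick 1: T6 adds 5 new (Elmwood, Old Town, Riverside, Lakeshore, Eastgate) at build cost 7 (ratio 5/7).
Pick 2: T5 adds 3 new (Greenfield, Southbank, Hilltop) at build cost 12 (ratio 3/12).
Pick 3: T7 adds 1 new (Northside) at build cost 7 (ratio 1/7).
Pick 4: T1 adds 1 new (Market) at build cost 16 (ratio 1/16).
Pick 5: T4 adds 1 new (Parkview) at build cost 16 (ratio 1/16).
Greedy total build cost: 7 + 12 + 7 + 16 + 16 = 58. (The true optimum is 51, so greedy overshoots here.)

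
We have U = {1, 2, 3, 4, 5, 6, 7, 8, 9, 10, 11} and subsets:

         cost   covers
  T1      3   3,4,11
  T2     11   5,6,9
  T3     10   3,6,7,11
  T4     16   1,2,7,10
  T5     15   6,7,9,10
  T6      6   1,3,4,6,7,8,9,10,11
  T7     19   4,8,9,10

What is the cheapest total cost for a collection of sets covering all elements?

33

T2, T4, T6 cover every element at cost 11 + 16 + 6 = 33.
Any cover uses at least 3 sets; among all covering selections none totals below 33.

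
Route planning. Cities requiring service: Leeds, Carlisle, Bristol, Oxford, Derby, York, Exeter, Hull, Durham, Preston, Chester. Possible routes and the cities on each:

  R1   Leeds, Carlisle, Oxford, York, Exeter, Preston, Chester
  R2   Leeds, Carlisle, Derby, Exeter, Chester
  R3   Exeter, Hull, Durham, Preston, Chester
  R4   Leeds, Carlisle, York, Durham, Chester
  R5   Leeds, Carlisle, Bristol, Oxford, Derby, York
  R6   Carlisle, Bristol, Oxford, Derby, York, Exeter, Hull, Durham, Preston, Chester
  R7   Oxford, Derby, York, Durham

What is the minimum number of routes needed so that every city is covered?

2

R1, R6 together cover {Leeds, Carlisle, Bristol, Oxford, Derby, York, Exeter, Hull, Durham, Preston, Chester} — every city.
No single route contains all 11 cities, so 2 is optimal.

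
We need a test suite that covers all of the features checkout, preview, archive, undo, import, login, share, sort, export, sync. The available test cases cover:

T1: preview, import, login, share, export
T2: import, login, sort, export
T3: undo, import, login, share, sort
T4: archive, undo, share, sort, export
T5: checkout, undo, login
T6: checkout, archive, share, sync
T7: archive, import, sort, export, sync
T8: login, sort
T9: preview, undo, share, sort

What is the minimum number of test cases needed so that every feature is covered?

3

T1, T3, T6 together cover {checkout, preview, archive, undo, import, login, share, sort, export, sync} — every feature.
No 2 of the 9 test cases cover everything (all 36 pairs fall short), so 3 is minimum.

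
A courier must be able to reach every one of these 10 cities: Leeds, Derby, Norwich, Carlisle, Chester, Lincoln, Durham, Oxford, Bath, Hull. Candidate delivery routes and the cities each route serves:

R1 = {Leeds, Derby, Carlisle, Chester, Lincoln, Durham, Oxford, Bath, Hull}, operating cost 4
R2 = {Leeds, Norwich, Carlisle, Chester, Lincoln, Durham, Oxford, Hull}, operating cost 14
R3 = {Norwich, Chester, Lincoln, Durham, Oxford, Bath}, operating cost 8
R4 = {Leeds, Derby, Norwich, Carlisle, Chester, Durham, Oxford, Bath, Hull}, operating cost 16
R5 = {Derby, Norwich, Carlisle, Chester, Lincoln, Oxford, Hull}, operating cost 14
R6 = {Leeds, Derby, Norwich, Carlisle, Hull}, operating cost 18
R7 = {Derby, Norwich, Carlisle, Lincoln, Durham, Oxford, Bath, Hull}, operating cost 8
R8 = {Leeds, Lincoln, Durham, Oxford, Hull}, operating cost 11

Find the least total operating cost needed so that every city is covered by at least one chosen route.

R1, R3 cover every city at operating cost 4 + 8 = 12.
Any cover uses at least 2 routes; among all covering selections none totals below 12.

12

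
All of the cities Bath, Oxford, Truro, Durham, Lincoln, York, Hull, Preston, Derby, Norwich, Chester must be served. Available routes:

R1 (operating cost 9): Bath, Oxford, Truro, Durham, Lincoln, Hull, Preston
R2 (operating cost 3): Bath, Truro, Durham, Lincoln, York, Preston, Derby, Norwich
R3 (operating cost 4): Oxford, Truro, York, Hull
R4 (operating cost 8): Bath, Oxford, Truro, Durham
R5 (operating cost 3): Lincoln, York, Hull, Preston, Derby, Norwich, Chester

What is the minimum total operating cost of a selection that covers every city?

R2, R3, R5 cover every city at operating cost 3 + 4 + 3 = 10.
Any cover uses at least 2 routes; among all covering selections none totals below 10.

10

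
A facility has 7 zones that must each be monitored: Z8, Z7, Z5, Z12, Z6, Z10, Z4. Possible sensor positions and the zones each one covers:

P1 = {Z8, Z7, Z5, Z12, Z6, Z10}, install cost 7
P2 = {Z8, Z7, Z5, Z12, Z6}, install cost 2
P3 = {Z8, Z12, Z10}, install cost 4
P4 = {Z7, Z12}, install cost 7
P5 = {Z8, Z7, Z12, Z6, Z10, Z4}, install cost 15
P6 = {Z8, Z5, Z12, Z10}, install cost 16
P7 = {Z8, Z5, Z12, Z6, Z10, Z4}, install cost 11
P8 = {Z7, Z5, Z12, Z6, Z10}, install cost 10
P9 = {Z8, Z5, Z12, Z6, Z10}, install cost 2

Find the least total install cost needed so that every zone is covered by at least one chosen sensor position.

13

P2, P7 cover every zone at install cost 2 + 11 = 13.
Any cover uses at least 2 sensor positions; among all covering selections none totals below 13.
Greedy by coverage-per-install cost would pick P2, P9, P7 for 15 — worse than the optimum 13.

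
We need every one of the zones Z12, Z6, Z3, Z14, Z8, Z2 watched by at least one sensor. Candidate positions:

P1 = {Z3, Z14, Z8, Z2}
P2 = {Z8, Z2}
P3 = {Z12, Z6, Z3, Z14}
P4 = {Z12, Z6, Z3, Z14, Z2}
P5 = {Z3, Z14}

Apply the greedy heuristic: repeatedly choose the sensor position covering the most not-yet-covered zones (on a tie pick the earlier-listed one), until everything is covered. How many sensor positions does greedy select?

Pick 1: P4 covers 5 new zones (Z12, Z6, Z3, Z14, Z2).
Pick 2: P1 covers 1 new zones (Z8).
Greedy uses 2 sensor positions.

2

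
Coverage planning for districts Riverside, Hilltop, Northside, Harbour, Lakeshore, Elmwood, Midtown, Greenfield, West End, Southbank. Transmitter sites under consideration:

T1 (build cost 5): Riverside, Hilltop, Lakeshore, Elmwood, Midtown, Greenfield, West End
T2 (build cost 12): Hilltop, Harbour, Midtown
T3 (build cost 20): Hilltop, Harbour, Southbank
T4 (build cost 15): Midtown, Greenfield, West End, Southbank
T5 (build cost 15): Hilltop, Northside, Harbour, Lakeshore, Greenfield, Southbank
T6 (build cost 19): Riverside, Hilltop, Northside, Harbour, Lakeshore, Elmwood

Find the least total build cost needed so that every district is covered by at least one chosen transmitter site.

T1, T5 cover every district at build cost 5 + 15 = 20.
Any cover uses at least 2 transmitter sites; among all covering selections none totals below 20.

20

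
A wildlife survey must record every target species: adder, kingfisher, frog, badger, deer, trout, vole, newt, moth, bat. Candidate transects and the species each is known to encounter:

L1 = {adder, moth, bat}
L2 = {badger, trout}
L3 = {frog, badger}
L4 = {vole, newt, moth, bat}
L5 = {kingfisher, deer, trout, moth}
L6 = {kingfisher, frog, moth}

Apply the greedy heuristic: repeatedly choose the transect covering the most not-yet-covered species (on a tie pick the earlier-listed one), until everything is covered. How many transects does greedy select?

Pick 1: L4 covers 4 new species (vole, newt, moth, bat).
Pick 2: L5 covers 3 new species (kingfisher, deer, trout).
Pick 3: L3 covers 2 new species (frog, badger).
Pick 4: L1 covers 1 new species (adder).
Greedy uses 4 transects.

4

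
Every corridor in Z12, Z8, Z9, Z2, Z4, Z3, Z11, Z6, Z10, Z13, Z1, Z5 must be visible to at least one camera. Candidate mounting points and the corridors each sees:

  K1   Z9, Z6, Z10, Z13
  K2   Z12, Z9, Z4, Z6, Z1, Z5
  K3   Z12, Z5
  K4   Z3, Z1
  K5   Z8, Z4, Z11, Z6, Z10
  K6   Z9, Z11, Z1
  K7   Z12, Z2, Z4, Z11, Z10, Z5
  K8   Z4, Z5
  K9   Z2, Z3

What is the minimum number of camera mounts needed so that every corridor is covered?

4

K1, K2, K5, K9 together cover {Z12, Z8, Z9, Z2, Z4, Z3, Z11, Z6, Z10, Z13, Z1, Z5} — every corridor.
No 3 of the 9 camera mounts cover everything (all 84 triples fall short), so 4 is minimum.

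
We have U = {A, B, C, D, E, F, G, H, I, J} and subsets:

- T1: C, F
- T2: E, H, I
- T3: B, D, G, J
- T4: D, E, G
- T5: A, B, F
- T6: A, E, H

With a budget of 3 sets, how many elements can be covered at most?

Choosing T1, T2, T3 covers {B, C, D, E, F, G, H, I, J} — 9 elements.
No choice of 3 sets does better; here A is left uncovered.

9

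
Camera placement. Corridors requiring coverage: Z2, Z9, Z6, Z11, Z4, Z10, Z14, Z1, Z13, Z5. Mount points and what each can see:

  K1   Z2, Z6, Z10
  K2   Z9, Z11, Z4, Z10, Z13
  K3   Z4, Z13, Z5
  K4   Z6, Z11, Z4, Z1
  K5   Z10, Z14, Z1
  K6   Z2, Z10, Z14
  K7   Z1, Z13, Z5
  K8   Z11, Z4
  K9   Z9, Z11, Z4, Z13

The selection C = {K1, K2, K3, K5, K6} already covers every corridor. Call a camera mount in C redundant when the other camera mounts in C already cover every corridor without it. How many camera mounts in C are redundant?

Drop K1: Z6 uncovered — not redundant.
Drop K2: Z9, Z11 uncovered — not redundant.
Drop K3: Z5 uncovered — not redundant.
Drop K5: Z1 uncovered — not redundant.
Drop K6: the rest still cover every corridor — redundant.
1 redundant: K6.

1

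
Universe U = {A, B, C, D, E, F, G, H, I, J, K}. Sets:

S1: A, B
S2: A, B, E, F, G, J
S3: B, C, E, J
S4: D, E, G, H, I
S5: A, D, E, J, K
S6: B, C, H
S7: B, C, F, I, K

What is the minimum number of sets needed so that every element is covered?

S2, S4, S7 together cover {A, B, C, D, E, F, G, H, I, J, K} — every element.
No 2 of the 7 sets cover everything (all 21 pairs fall short), so 3 is minimum.

3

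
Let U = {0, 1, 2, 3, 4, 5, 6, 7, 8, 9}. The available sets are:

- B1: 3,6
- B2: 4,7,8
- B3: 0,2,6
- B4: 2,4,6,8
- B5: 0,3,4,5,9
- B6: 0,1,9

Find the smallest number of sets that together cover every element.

B2, B3, B5, B6 together cover {0, 1, 2, 3, 4, 5, 6, 7, 8, 9} — every element.
No 3 of the 6 sets cover everything (all 20 triples fall short), so 4 is minimum.

4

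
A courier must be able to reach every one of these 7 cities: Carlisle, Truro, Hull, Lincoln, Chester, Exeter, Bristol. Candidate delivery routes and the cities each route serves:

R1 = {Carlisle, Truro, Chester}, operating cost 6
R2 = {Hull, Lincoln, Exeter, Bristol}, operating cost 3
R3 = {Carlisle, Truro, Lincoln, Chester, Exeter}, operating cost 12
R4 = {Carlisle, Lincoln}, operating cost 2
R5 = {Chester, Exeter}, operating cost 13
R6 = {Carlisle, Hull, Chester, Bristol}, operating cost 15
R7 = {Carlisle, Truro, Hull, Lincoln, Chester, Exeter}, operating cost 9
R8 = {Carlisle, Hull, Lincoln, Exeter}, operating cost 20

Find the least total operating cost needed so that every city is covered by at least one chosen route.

R1, R2 cover every city at operating cost 6 + 3 = 9.
Any cover uses at least 2 routes; among all covering selections none totals below 9.

9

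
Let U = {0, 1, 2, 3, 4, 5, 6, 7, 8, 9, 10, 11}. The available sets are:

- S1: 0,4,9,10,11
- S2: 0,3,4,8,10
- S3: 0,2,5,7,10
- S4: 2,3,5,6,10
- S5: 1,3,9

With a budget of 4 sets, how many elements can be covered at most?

Choosing S1, S2, S3, S4 covers {0, 2, 3, 4, 5, 6, 7, 8, 9, 10, 11} — 11 elements.
No choice of 4 sets does better; here 1 is left uncovered.

11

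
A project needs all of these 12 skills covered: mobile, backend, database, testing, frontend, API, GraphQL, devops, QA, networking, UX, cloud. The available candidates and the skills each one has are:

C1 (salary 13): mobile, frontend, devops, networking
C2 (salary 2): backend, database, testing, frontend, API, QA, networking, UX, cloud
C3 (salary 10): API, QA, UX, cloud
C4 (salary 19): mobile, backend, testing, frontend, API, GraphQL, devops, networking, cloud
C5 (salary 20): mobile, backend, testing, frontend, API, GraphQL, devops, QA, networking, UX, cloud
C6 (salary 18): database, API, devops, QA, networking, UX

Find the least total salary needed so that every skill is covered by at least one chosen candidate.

C2, C4 cover every skill at salary 2 + 19 = 21.
Any cover uses at least 2 candidates; among all covering selections none totals below 21.

21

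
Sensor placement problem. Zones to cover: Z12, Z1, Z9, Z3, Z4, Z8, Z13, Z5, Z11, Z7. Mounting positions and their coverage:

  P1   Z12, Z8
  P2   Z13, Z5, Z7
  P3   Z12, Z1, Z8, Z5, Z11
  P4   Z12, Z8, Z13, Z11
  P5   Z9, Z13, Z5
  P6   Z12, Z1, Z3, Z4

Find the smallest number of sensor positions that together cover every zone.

4

P2, P3, P5, P6 together cover {Z12, Z1, Z9, Z3, Z4, Z8, Z13, Z5, Z11, Z7} — every zone.
No 3 of the 6 sensor positions cover everything (all 20 triples fall short), so 4 is minimum.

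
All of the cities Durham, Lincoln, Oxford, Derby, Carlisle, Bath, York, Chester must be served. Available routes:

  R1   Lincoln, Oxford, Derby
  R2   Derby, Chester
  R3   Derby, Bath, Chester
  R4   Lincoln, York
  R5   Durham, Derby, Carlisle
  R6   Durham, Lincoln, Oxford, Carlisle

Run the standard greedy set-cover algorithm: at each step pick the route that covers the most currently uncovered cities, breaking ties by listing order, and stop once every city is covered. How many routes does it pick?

Pick 1: R6 covers 4 new cities (Durham, Lincoln, Oxford, Carlisle).
Pick 2: R3 covers 3 new cities (Derby, Bath, Chester).
Pick 3: R4 covers 1 new cities (York).
Greedy uses 3 routes.

3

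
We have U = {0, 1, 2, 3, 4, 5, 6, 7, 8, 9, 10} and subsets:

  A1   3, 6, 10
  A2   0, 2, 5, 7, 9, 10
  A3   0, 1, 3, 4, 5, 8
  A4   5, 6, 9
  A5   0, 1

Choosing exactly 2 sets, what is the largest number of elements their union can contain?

10

Choosing A2, A3 covers {0, 1, 2, 3, 4, 5, 7, 8, 9, 10} — 10 elements.
No choice of 2 sets does better; here 6 is left uncovered.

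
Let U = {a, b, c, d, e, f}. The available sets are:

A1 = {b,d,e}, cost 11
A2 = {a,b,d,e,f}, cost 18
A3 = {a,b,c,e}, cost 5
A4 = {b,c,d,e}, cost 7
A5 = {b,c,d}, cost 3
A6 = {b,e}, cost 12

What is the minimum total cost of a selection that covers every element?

21

A2, A5 cover every element at cost 18 + 3 = 21.
Any cover uses at least 2 sets; among all covering selections none totals below 21.
Greedy by coverage-per-cost would pick A5, A3, A2 for 26 — worse than the optimum 21.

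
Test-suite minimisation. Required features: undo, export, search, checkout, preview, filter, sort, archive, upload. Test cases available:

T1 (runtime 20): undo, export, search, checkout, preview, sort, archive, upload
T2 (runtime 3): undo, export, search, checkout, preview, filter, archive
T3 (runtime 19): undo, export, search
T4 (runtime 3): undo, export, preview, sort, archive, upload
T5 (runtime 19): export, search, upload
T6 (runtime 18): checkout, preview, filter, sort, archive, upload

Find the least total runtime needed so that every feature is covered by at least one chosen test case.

6

T2, T4 cover every feature at runtime 3 + 3 = 6.
Any cover uses at least 2 test cases; among all covering selections none totals below 6.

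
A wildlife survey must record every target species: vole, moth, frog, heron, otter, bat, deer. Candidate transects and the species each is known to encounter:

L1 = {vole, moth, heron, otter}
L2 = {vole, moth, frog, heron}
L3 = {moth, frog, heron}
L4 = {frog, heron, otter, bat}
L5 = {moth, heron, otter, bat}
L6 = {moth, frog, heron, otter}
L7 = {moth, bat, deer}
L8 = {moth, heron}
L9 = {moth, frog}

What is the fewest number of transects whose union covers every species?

3

L1, L2, L7 together cover {vole, moth, frog, heron, otter, bat, deer} — every species.
No 2 of the 9 transects cover everything (all 36 pairs fall short), so 3 is minimum.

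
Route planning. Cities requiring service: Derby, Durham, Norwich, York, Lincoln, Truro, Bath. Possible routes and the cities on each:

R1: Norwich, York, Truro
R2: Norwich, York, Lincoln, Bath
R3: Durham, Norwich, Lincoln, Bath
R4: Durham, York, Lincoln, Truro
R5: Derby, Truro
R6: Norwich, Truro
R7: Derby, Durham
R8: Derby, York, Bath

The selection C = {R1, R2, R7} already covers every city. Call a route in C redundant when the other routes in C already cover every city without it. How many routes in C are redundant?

Drop R1: Truro uncovered — not redundant.
Drop R2: Lincoln, Bath uncovered — not redundant.
Drop R7: Derby, Durham uncovered — not redundant.
None of the routes in C is redundant.

0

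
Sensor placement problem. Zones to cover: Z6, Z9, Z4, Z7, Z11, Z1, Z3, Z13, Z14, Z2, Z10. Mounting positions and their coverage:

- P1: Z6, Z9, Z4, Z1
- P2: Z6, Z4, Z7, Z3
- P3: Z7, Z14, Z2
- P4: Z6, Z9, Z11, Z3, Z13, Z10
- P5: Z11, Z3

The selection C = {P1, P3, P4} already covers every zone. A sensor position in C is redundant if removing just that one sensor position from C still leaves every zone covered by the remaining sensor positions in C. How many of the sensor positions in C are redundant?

0

Drop P1: Z4, Z1 uncovered — not redundant.
Drop P3: Z7, Z14, Z2 uncovered — not redundant.
Drop P4: Z11, Z3, Z13, Z10 uncovered — not redundant.
None of the sensor positions in C is redundant.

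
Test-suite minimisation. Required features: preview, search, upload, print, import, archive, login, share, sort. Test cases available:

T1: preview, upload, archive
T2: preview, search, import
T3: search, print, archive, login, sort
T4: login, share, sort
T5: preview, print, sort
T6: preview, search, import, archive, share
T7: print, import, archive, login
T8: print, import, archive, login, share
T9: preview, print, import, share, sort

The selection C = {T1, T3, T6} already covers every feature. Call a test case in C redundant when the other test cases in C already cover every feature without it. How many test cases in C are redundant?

Drop T1: upload uncovered — not redundant.
Drop T3: print, login, sort uncovered — not redundant.
Drop T6: import, share uncovered — not redundant.
None of the test cases in C is redundant.

0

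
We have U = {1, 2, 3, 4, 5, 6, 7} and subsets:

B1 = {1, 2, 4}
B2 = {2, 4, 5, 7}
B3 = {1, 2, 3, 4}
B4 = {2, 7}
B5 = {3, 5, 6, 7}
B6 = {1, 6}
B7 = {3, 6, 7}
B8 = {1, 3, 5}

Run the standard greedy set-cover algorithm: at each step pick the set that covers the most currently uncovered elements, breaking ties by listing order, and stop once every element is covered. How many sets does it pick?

3

Pick 1: B2 covers 4 new elements (2, 4, 5, 7).
Pick 2: B3 covers 2 new elements (1, 3).
Pick 3: B5 covers 1 new elements (6).
Greedy uses 3 sets. (The true minimum is 2.)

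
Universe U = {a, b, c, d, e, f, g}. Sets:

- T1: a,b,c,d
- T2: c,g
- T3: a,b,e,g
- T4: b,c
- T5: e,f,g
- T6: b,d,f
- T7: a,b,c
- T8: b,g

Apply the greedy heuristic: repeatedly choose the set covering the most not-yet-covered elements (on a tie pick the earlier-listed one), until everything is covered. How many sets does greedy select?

Pick 1: T1 covers 4 new elements (a, b, c, d).
Pick 2: T5 covers 3 new elements (e, f, g).
Greedy uses 2 sets.

2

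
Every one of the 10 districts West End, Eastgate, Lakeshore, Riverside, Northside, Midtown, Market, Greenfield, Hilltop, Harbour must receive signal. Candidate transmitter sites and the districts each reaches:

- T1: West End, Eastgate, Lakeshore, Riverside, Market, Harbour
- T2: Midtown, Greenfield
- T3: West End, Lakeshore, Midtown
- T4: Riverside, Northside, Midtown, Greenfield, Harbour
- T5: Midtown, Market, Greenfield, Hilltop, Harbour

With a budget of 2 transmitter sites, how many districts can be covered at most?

9

Choosing T1, T4 covers {West End, Eastgate, Lakeshore, Riverside, Northside, Midtown, Market, Greenfield, Harbour} — 9 districts.
No choice of 2 transmitter sites does better; here Hilltop is left uncovered.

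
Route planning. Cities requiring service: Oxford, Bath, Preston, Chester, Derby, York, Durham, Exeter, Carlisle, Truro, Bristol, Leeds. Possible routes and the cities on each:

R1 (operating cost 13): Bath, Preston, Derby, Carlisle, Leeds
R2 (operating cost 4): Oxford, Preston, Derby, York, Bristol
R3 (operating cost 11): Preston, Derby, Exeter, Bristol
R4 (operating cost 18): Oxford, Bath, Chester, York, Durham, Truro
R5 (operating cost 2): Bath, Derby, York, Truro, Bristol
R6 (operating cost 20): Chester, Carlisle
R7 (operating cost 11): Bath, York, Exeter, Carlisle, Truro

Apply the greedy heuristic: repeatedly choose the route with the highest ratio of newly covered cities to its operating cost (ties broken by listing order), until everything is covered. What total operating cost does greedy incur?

48

Pick 1: R5 adds 5 new (Bath, Derby, York, Truro, Bristol) at operating cost 2 (ratio 5/2).
Pick 2: R2 adds 2 new (Oxford, Preston) at operating cost 4 (ratio 2/4).
Pick 3: R7 adds 2 new (Exeter, Carlisle) at operating cost 11 (ratio 2/11).
Pick 4: R4 adds 2 new (Chester, Durham) at operating cost 18 (ratio 2/18).
Pick 5: R1 adds 1 new (Leeds) at operating cost 13 (ratio 1/13).
Greedy total operating cost: 2 + 4 + 11 + 18 + 13 = 48. (The true optimum is 42, so greedy overshoots here.)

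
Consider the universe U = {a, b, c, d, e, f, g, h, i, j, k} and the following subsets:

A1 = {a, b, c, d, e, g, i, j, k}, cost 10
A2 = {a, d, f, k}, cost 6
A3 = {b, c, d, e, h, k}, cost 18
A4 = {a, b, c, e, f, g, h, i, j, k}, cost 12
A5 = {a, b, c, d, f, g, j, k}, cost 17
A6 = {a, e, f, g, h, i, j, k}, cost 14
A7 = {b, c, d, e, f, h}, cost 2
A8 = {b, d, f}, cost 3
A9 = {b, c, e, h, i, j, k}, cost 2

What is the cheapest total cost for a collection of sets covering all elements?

12

A1, A7 cover every element at cost 10 + 2 = 12.
Any cover uses at least 2 sets; among all covering selections none totals below 12.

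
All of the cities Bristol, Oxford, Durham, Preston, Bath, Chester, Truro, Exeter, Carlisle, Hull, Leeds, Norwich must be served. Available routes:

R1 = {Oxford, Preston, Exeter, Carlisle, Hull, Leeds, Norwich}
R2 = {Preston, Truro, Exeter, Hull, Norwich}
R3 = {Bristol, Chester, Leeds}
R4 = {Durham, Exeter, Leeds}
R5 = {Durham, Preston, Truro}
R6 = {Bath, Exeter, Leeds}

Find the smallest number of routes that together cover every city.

4

R1, R3, R5, R6 together cover {Bristol, Oxford, Durham, Preston, Bath, Chester, Truro, Exeter, Carlisle, Hull, Leeds, Norwich} — every city.
No 3 of the 6 routes cover everything (all 20 triples fall short), so 4 is minimum.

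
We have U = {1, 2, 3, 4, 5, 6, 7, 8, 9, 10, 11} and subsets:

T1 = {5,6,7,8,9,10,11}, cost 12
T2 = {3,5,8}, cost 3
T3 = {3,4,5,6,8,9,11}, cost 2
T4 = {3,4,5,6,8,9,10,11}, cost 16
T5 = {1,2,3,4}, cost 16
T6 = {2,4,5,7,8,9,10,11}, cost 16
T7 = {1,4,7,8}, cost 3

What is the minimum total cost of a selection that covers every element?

T3, T6, T7 cover every element at cost 2 + 16 + 3 = 21.
Any cover uses at least 2 sets; among all covering selections none totals below 21.

21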